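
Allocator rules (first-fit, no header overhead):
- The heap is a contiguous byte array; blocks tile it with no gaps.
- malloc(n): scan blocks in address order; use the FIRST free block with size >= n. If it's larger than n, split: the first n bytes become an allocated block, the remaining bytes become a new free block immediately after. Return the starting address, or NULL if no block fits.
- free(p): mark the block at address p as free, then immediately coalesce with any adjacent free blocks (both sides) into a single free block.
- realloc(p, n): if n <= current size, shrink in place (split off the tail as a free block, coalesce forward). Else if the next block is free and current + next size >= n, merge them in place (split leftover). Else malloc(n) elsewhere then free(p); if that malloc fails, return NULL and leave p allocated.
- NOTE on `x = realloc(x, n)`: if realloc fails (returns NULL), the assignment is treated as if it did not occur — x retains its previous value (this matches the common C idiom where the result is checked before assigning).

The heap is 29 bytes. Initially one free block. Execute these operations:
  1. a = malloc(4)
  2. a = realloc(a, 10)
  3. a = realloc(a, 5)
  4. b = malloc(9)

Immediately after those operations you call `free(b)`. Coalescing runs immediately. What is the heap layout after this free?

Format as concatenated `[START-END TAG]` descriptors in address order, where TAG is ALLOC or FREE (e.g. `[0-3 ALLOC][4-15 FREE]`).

Op 1: a = malloc(4) -> a = 0; heap: [0-3 ALLOC][4-28 FREE]
Op 2: a = realloc(a, 10) -> a = 0; heap: [0-9 ALLOC][10-28 FREE]
Op 3: a = realloc(a, 5) -> a = 0; heap: [0-4 ALLOC][5-28 FREE]
Op 4: b = malloc(9) -> b = 5; heap: [0-4 ALLOC][5-13 ALLOC][14-28 FREE]
free(b): b = 5 -> block [5-13 ALLOC]; mark free, coalesce with adjacent free neighbors -> [0-4 ALLOC][5-28 FREE]

Answer: [0-4 ALLOC][5-28 FREE]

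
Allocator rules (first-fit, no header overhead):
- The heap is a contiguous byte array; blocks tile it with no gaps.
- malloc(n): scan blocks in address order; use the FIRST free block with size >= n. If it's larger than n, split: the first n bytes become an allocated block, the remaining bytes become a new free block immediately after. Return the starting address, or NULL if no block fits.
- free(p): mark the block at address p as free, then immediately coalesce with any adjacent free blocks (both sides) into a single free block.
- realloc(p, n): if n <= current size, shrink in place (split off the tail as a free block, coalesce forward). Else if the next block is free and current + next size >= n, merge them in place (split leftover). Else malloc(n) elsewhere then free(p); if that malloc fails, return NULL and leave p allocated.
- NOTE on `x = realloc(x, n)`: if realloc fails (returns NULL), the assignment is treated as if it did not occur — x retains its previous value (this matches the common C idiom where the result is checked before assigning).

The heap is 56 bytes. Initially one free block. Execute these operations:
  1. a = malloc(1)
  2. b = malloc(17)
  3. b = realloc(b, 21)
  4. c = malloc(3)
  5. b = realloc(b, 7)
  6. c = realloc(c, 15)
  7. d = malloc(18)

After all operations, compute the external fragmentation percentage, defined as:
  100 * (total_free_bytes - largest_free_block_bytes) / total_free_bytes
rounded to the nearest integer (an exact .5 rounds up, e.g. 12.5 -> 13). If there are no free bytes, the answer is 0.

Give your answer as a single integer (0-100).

Answer: 7

Derivation:
Op 1: a = malloc(1) -> a = 0; heap: [0-0 ALLOC][1-55 FREE]
Op 2: b = malloc(17) -> b = 1; heap: [0-0 ALLOC][1-17 ALLOC][18-55 FREE]
Op 3: b = realloc(b, 21) -> b = 1; heap: [0-0 ALLOC][1-21 ALLOC][22-55 FREE]
Op 4: c = malloc(3) -> c = 22; heap: [0-0 ALLOC][1-21 ALLOC][22-24 ALLOC][25-55 FREE]
Op 5: b = realloc(b, 7) -> b = 1; heap: [0-0 ALLOC][1-7 ALLOC][8-21 FREE][22-24 ALLOC][25-55 FREE]
Op 6: c = realloc(c, 15) -> c = 22; heap: [0-0 ALLOC][1-7 ALLOC][8-21 FREE][22-36 ALLOC][37-55 FREE]
Op 7: d = malloc(18) -> d = 37; heap: [0-0 ALLOC][1-7 ALLOC][8-21 FREE][22-36 ALLOC][37-54 ALLOC][55-55 FREE]
Free blocks: [14 1] total_free=15 largest=14 -> 100*(15-14)/15 = 100/15 ≈ 6.667 -> rounds to 7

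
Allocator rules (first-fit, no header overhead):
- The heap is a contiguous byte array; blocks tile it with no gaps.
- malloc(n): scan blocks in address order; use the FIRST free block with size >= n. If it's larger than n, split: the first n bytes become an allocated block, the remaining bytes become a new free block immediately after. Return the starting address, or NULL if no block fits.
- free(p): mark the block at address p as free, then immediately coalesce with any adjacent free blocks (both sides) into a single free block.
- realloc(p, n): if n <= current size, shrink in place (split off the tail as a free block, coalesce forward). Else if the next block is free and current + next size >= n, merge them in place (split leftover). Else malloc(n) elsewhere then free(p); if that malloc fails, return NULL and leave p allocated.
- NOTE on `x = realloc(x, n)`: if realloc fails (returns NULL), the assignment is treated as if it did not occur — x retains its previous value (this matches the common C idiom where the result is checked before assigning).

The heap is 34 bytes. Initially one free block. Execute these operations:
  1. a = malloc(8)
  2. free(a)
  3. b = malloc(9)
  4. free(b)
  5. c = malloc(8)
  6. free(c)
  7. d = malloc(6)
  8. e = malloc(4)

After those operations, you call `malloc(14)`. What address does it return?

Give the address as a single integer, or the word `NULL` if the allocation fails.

Op 1: a = malloc(8) -> a = 0; heap: [0-7 ALLOC][8-33 FREE]
Op 2: free(a) -> (freed a); heap: [0-33 FREE]
Op 3: b = malloc(9) -> b = 0; heap: [0-8 ALLOC][9-33 FREE]
Op 4: free(b) -> (freed b); heap: [0-33 FREE]
Op 5: c = malloc(8) -> c = 0; heap: [0-7 ALLOC][8-33 FREE]
Op 6: free(c) -> (freed c); heap: [0-33 FREE]
Op 7: d = malloc(6) -> d = 0; heap: [0-5 ALLOC][6-33 FREE]
Op 8: e = malloc(4) -> e = 6; heap: [0-5 ALLOC][6-9 ALLOC][10-33 FREE]
malloc(14): first-fit scan over [0-5 ALLOC][6-9 ALLOC][10-33 FREE] -> 10

Answer: 10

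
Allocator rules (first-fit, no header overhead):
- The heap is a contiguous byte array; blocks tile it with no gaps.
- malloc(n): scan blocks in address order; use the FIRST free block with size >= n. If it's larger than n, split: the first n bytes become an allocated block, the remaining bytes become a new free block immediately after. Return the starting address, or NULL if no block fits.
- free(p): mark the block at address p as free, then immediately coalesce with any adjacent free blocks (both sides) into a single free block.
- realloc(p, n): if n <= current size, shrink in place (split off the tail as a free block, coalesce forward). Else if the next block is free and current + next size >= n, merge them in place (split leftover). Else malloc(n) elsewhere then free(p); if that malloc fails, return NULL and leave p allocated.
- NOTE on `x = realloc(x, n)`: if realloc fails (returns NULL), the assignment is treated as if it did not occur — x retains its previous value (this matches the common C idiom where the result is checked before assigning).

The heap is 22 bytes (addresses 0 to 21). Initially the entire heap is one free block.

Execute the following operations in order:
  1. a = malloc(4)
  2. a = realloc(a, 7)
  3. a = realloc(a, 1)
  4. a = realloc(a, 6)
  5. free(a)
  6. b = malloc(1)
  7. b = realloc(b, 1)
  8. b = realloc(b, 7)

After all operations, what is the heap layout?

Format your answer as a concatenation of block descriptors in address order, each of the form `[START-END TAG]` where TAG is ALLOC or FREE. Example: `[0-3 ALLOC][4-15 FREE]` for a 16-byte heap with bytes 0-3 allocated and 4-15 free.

Answer: [0-6 ALLOC][7-21 FREE]

Derivation:
Op 1: a = malloc(4) -> a = 0; heap: [0-3 ALLOC][4-21 FREE]
Op 2: a = realloc(a, 7) -> a = 0; heap: [0-6 ALLOC][7-21 FREE]
Op 3: a = realloc(a, 1) -> a = 0; heap: [0-0 ALLOC][1-21 FREE]
Op 4: a = realloc(a, 6) -> a = 0; heap: [0-5 ALLOC][6-21 FREE]
Op 5: free(a) -> (freed a); heap: [0-21 FREE]
Op 6: b = malloc(1) -> b = 0; heap: [0-0 ALLOC][1-21 FREE]
Op 7: b = realloc(b, 1) -> b = 0; heap: [0-0 ALLOC][1-21 FREE]
Op 8: b = realloc(b, 7) -> b = 0; heap: [0-6 ALLOC][7-21 FREE]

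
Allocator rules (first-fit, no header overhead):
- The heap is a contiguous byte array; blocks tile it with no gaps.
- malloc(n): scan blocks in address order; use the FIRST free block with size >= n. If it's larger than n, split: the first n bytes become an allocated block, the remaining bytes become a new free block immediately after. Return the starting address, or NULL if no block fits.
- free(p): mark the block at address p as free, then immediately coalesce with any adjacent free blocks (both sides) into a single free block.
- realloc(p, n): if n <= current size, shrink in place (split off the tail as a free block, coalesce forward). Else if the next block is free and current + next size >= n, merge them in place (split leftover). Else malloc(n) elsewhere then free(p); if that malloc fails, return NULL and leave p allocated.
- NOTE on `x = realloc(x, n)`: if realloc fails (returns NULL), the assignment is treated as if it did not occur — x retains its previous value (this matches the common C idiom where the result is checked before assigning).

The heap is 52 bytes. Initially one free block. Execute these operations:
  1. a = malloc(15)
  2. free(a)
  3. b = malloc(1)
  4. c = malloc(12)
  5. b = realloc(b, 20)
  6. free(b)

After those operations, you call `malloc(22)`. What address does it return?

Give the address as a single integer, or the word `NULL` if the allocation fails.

Answer: 13

Derivation:
Op 1: a = malloc(15) -> a = 0; heap: [0-14 ALLOC][15-51 FREE]
Op 2: free(a) -> (freed a); heap: [0-51 FREE]
Op 3: b = malloc(1) -> b = 0; heap: [0-0 ALLOC][1-51 FREE]
Op 4: c = malloc(12) -> c = 1; heap: [0-0 ALLOC][1-12 ALLOC][13-51 FREE]
Op 5: b = realloc(b, 20) -> b = 13; heap: [0-0 FREE][1-12 ALLOC][13-32 ALLOC][33-51 FREE]
Op 6: free(b) -> (freed b); heap: [0-0 FREE][1-12 ALLOC][13-51 FREE]
malloc(22): first-fit scan over [0-0 FREE][1-12 ALLOC][13-51 FREE] -> 13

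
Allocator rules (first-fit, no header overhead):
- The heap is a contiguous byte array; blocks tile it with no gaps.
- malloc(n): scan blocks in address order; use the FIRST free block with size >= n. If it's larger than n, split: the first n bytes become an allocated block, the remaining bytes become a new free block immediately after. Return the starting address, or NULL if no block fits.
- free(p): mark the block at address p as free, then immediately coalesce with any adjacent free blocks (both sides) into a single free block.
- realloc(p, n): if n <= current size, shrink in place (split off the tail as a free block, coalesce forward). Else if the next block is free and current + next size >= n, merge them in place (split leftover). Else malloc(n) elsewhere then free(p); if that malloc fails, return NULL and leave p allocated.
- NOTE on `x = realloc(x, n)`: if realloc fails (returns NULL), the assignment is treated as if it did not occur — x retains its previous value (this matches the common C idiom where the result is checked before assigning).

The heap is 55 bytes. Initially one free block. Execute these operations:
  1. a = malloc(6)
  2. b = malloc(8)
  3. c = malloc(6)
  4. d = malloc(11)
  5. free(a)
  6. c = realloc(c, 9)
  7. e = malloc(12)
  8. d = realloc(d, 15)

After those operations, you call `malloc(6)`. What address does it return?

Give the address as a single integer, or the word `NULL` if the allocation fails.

Op 1: a = malloc(6) -> a = 0; heap: [0-5 ALLOC][6-54 FREE]
Op 2: b = malloc(8) -> b = 6; heap: [0-5 ALLOC][6-13 ALLOC][14-54 FREE]
Op 3: c = malloc(6) -> c = 14; heap: [0-5 ALLOC][6-13 ALLOC][14-19 ALLOC][20-54 FREE]
Op 4: d = malloc(11) -> d = 20; heap: [0-5 ALLOC][6-13 ALLOC][14-19 ALLOC][20-30 ALLOC][31-54 FREE]
Op 5: free(a) -> (freed a); heap: [0-5 FREE][6-13 ALLOC][14-19 ALLOC][20-30 ALLOC][31-54 FREE]
Op 6: c = realloc(c, 9) -> c = 31; heap: [0-5 FREE][6-13 ALLOC][14-19 FREE][20-30 ALLOC][31-39 ALLOC][40-54 FREE]
Op 7: e = malloc(12) -> e = 40; heap: [0-5 FREE][6-13 ALLOC][14-19 FREE][20-30 ALLOC][31-39 ALLOC][40-51 ALLOC][52-54 FREE]
Op 8: d = realloc(d, 15) -> NULL (d unchanged); heap: [0-5 FREE][6-13 ALLOC][14-19 FREE][20-30 ALLOC][31-39 ALLOC][40-51 ALLOC][52-54 FREE]
malloc(6): first-fit scan over [0-5 FREE][6-13 ALLOC][14-19 FREE][20-30 ALLOC][31-39 ALLOC][40-51 ALLOC][52-54 FREE] -> 0

Answer: 0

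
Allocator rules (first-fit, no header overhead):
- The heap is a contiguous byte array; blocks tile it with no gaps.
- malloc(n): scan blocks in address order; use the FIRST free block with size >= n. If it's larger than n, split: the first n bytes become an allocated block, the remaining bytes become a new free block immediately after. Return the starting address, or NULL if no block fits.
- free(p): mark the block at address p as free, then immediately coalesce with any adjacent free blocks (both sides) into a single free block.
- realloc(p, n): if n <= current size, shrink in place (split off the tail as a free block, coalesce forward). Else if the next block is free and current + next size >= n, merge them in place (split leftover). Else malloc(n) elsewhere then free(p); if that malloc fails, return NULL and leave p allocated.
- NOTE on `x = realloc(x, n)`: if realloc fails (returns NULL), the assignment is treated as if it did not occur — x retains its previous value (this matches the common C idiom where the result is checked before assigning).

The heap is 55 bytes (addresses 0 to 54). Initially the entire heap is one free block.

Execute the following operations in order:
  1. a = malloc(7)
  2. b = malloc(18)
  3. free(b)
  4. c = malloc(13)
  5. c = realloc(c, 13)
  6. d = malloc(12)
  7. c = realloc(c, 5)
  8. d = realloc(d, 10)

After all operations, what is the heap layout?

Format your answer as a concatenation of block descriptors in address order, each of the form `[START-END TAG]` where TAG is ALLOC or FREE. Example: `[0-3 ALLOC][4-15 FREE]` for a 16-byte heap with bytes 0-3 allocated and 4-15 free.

Answer: [0-6 ALLOC][7-11 ALLOC][12-19 FREE][20-29 ALLOC][30-54 FREE]

Derivation:
Op 1: a = malloc(7) -> a = 0; heap: [0-6 ALLOC][7-54 FREE]
Op 2: b = malloc(18) -> b = 7; heap: [0-6 ALLOC][7-24 ALLOC][25-54 FREE]
Op 3: free(b) -> (freed b); heap: [0-6 ALLOC][7-54 FREE]
Op 4: c = malloc(13) -> c = 7; heap: [0-6 ALLOC][7-19 ALLOC][20-54 FREE]
Op 5: c = realloc(c, 13) -> c = 7; heap: [0-6 ALLOC][7-19 ALLOC][20-54 FREE]
Op 6: d = malloc(12) -> d = 20; heap: [0-6 ALLOC][7-19 ALLOC][20-31 ALLOC][32-54 FREE]
Op 7: c = realloc(c, 5) -> c = 7; heap: [0-6 ALLOC][7-11 ALLOC][12-19 FREE][20-31 ALLOC][32-54 FREE]
Op 8: d = realloc(d, 10) -> d = 20; heap: [0-6 ALLOC][7-11 ALLOC][12-19 FREE][20-29 ALLOC][30-54 FREE]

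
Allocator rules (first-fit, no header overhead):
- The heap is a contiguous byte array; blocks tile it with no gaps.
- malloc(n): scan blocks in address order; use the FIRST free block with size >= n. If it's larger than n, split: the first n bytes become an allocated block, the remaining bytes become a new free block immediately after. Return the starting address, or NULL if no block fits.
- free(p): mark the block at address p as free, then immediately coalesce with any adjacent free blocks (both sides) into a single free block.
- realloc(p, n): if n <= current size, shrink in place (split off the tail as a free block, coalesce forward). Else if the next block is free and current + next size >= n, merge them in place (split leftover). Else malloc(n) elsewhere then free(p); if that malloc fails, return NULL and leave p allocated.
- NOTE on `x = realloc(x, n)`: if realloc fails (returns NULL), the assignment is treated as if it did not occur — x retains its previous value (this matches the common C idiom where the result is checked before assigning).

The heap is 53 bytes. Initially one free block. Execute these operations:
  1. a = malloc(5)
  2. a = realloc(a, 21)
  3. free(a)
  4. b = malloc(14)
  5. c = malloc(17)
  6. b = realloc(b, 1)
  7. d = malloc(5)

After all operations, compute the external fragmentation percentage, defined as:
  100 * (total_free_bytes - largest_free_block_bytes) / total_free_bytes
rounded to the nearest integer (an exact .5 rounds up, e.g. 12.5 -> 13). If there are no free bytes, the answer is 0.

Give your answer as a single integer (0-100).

Answer: 27

Derivation:
Op 1: a = malloc(5) -> a = 0; heap: [0-4 ALLOC][5-52 FREE]
Op 2: a = realloc(a, 21) -> a = 0; heap: [0-20 ALLOC][21-52 FREE]
Op 3: free(a) -> (freed a); heap: [0-52 FREE]
Op 4: b = malloc(14) -> b = 0; heap: [0-13 ALLOC][14-52 FREE]
Op 5: c = malloc(17) -> c = 14; heap: [0-13 ALLOC][14-30 ALLOC][31-52 FREE]
Op 6: b = realloc(b, 1) -> b = 0; heap: [0-0 ALLOC][1-13 FREE][14-30 ALLOC][31-52 FREE]
Op 7: d = malloc(5) -> d = 1; heap: [0-0 ALLOC][1-5 ALLOC][6-13 FREE][14-30 ALLOC][31-52 FREE]
Free blocks: [8 22] total_free=30 largest=22 -> 100*(30-22)/30 = 800/30 ≈ 26.667 -> rounds to 27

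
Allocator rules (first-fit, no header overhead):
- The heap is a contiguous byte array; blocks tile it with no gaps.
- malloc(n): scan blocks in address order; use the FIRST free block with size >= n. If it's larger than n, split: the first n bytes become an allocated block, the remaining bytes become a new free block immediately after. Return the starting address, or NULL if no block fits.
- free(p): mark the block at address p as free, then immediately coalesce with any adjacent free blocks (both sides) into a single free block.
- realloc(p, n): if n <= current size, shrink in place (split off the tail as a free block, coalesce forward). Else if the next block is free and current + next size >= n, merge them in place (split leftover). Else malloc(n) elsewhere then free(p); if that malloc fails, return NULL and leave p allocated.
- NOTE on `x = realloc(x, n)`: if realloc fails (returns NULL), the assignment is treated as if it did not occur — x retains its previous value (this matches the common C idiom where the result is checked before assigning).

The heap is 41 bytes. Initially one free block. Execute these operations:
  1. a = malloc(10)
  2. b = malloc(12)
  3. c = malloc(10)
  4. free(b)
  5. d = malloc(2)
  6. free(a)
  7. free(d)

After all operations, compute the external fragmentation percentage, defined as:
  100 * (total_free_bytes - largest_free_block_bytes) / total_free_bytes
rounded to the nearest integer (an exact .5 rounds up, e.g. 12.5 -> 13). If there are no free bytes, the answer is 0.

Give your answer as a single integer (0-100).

Op 1: a = malloc(10) -> a = 0; heap: [0-9 ALLOC][10-40 FREE]
Op 2: b = malloc(12) -> b = 10; heap: [0-9 ALLOC][10-21 ALLOC][22-40 FREE]
Op 3: c = malloc(10) -> c = 22; heap: [0-9 ALLOC][10-21 ALLOC][22-31 ALLOC][32-40 FREE]
Op 4: free(b) -> (freed b); heap: [0-9 ALLOC][10-21 FREE][22-31 ALLOC][32-40 FREE]
Op 5: d = malloc(2) -> d = 10; heap: [0-9 ALLOC][10-11 ALLOC][12-21 FREE][22-31 ALLOC][32-40 FREE]
Op 6: free(a) -> (freed a); heap: [0-9 FREE][10-11 ALLOC][12-21 FREE][22-31 ALLOC][32-40 FREE]
Op 7: free(d) -> (freed d); heap: [0-21 FREE][22-31 ALLOC][32-40 FREE]
Free blocks: [22 9] total_free=31 largest=22 -> 100*(31-22)/31 = 900/31 ≈ 29.032 -> rounds to 29

Answer: 29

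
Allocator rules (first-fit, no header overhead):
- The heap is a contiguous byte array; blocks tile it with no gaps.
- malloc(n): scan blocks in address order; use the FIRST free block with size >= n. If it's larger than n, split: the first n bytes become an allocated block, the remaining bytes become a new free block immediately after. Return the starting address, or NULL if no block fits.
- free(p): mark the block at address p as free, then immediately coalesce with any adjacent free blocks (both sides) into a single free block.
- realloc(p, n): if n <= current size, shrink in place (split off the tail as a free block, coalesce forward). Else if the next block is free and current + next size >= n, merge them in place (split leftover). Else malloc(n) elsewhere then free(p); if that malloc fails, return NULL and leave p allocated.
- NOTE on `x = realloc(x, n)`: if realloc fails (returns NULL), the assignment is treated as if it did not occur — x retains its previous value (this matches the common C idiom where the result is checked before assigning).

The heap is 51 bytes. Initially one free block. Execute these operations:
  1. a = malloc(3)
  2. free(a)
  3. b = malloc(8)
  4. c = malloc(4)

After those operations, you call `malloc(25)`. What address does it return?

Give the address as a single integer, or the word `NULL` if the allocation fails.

Op 1: a = malloc(3) -> a = 0; heap: [0-2 ALLOC][3-50 FREE]
Op 2: free(a) -> (freed a); heap: [0-50 FREE]
Op 3: b = malloc(8) -> b = 0; heap: [0-7 ALLOC][8-50 FREE]
Op 4: c = malloc(4) -> c = 8; heap: [0-7 ALLOC][8-11 ALLOC][12-50 FREE]
malloc(25): first-fit scan over [0-7 ALLOC][8-11 ALLOC][12-50 FREE] -> 12

Answer: 12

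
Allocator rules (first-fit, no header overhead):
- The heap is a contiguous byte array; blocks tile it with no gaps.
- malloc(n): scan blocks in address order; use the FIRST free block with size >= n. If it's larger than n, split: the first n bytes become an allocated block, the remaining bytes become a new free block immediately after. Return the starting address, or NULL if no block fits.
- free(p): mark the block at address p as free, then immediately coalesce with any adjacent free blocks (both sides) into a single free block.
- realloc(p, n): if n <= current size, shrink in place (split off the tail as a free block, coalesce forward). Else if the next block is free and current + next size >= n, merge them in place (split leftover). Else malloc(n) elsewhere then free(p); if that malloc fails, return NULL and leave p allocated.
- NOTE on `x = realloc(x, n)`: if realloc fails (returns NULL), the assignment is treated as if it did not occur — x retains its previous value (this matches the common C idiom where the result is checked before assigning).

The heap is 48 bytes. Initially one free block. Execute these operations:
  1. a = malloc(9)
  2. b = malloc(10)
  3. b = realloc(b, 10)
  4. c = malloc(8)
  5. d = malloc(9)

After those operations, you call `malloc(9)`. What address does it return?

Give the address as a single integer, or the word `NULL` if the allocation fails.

Op 1: a = malloc(9) -> a = 0; heap: [0-8 ALLOC][9-47 FREE]
Op 2: b = malloc(10) -> b = 9; heap: [0-8 ALLOC][9-18 ALLOC][19-47 FREE]
Op 3: b = realloc(b, 10) -> b = 9; heap: [0-8 ALLOC][9-18 ALLOC][19-47 FREE]
Op 4: c = malloc(8) -> c = 19; heap: [0-8 ALLOC][9-18 ALLOC][19-26 ALLOC][27-47 FREE]
Op 5: d = malloc(9) -> d = 27; heap: [0-8 ALLOC][9-18 ALLOC][19-26 ALLOC][27-35 ALLOC][36-47 FREE]
malloc(9): first-fit scan over [0-8 ALLOC][9-18 ALLOC][19-26 ALLOC][27-35 ALLOC][36-47 FREE] -> 36

Answer: 36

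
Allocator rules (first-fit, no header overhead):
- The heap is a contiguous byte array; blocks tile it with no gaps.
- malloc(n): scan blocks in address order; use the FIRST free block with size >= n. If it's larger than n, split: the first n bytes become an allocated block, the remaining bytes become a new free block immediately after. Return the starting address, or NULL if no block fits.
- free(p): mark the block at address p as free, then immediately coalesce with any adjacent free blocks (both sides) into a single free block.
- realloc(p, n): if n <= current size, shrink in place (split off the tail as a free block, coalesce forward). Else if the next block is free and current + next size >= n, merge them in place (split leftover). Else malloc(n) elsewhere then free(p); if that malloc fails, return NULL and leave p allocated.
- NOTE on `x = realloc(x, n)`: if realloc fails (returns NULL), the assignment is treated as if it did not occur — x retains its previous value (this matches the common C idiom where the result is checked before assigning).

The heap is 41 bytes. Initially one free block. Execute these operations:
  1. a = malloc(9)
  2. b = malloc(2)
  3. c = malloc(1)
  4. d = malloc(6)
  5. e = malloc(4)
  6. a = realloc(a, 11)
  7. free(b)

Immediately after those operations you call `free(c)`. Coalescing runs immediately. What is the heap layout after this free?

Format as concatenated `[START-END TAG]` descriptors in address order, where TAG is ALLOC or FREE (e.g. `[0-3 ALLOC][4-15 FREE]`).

Answer: [0-11 FREE][12-17 ALLOC][18-21 ALLOC][22-32 ALLOC][33-40 FREE]

Derivation:
Op 1: a = malloc(9) -> a = 0; heap: [0-8 ALLOC][9-40 FREE]
Op 2: b = malloc(2) -> b = 9; heap: [0-8 ALLOC][9-10 ALLOC][11-40 FREE]
Op 3: c = malloc(1) -> c = 11; heap: [0-8 ALLOC][9-10 ALLOC][11-11 ALLOC][12-40 FREE]
Op 4: d = malloc(6) -> d = 12; heap: [0-8 ALLOC][9-10 ALLOC][11-11 ALLOC][12-17 ALLOC][18-40 FREE]
Op 5: e = malloc(4) -> e = 18; heap: [0-8 ALLOC][9-10 ALLOC][11-11 ALLOC][12-17 ALLOC][18-21 ALLOC][22-40 FREE]
Op 6: a = realloc(a, 11) -> a = 22; heap: [0-8 FREE][9-10 ALLOC][11-11 ALLOC][12-17 ALLOC][18-21 ALLOC][22-32 ALLOC][33-40 FREE]
Op 7: free(b) -> (freed b); heap: [0-10 FREE][11-11 ALLOC][12-17 ALLOC][18-21 ALLOC][22-32 ALLOC][33-40 FREE]
free(c): c = 11 -> block [11-11 ALLOC]; mark free, coalesce with adjacent free neighbors -> [0-11 FREE][12-17 ALLOC][18-21 ALLOC][22-32 ALLOC][33-40 FREE]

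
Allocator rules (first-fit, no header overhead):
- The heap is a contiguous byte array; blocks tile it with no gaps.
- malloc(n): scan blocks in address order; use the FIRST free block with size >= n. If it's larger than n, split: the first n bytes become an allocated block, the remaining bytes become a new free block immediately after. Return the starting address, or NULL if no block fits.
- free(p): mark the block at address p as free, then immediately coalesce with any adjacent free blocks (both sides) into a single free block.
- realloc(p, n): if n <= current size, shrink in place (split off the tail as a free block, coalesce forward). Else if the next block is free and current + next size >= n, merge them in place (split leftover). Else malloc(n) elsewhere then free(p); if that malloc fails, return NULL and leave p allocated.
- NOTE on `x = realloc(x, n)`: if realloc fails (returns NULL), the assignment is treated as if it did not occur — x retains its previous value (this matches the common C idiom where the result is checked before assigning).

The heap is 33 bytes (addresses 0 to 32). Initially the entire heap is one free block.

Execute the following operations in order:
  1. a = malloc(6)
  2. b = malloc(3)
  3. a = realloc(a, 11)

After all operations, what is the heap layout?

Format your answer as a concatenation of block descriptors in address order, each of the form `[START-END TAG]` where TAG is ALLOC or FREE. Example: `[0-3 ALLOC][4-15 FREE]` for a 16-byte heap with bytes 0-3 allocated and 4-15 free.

Answer: [0-5 FREE][6-8 ALLOC][9-19 ALLOC][20-32 FREE]

Derivation:
Op 1: a = malloc(6) -> a = 0; heap: [0-5 ALLOC][6-32 FREE]
Op 2: b = malloc(3) -> b = 6; heap: [0-5 ALLOC][6-8 ALLOC][9-32 FREE]
Op 3: a = realloc(a, 11) -> a = 9; heap: [0-5 FREE][6-8 ALLOC][9-19 ALLOC][20-32 FREE]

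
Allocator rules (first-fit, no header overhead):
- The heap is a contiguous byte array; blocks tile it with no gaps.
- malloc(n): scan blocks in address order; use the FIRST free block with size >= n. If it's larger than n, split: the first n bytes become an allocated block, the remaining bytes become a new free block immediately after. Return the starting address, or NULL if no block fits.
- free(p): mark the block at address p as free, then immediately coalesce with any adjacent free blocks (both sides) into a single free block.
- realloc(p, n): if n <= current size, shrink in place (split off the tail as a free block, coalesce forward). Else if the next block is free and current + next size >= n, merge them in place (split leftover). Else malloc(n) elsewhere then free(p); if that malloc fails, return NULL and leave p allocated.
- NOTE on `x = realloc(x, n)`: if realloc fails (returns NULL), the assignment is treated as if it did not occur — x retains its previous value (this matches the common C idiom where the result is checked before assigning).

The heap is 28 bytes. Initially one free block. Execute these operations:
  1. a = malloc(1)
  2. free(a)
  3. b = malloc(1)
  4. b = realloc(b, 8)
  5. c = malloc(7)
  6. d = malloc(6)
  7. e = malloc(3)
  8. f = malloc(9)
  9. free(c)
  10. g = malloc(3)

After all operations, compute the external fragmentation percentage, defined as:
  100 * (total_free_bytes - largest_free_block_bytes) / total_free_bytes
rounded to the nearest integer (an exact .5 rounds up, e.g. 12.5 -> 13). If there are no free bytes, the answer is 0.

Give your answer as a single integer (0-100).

Op 1: a = malloc(1) -> a = 0; heap: [0-0 ALLOC][1-27 FREE]
Op 2: free(a) -> (freed a); heap: [0-27 FREE]
Op 3: b = malloc(1) -> b = 0; heap: [0-0 ALLOC][1-27 FREE]
Op 4: b = realloc(b, 8) -> b = 0; heap: [0-7 ALLOC][8-27 FREE]
Op 5: c = malloc(7) -> c = 8; heap: [0-7 ALLOC][8-14 ALLOC][15-27 FREE]
Op 6: d = malloc(6) -> d = 15; heap: [0-7 ALLOC][8-14 ALLOC][15-20 ALLOC][21-27 FREE]
Op 7: e = malloc(3) -> e = 21; heap: [0-7 ALLOC][8-14 ALLOC][15-20 ALLOC][21-23 ALLOC][24-27 FREE]
Op 8: f = malloc(9) -> f = NULL; heap: [0-7 ALLOC][8-14 ALLOC][15-20 ALLOC][21-23 ALLOC][24-27 FREE]
Op 9: free(c) -> (freed c); heap: [0-7 ALLOC][8-14 FREE][15-20 ALLOC][21-23 ALLOC][24-27 FREE]
Op 10: g = malloc(3) -> g = 8; heap: [0-7 ALLOC][8-10 ALLOC][11-14 FREE][15-20 ALLOC][21-23 ALLOC][24-27 FREE]
Free blocks: [4 4] total_free=8 largest=4 -> 100*(8-4)/8 = 400/8 = 50

Answer: 50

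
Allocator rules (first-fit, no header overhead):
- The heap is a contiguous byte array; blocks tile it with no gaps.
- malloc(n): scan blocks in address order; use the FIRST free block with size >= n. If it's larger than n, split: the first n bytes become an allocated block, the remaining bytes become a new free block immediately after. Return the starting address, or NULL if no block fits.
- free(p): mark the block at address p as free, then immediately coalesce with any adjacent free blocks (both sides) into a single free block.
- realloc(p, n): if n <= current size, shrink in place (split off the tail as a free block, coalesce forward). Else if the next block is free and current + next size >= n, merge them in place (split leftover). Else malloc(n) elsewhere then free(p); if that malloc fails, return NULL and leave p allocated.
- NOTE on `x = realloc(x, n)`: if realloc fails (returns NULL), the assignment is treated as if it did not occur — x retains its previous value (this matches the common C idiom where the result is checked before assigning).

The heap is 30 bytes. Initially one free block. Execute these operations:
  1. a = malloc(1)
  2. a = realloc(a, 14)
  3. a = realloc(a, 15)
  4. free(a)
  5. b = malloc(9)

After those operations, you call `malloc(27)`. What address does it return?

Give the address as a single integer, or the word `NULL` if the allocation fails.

Op 1: a = malloc(1) -> a = 0; heap: [0-0 ALLOC][1-29 FREE]
Op 2: a = realloc(a, 14) -> a = 0; heap: [0-13 ALLOC][14-29 FREE]
Op 3: a = realloc(a, 15) -> a = 0; heap: [0-14 ALLOC][15-29 FREE]
Op 4: free(a) -> (freed a); heap: [0-29 FREE]
Op 5: b = malloc(9) -> b = 0; heap: [0-8 ALLOC][9-29 FREE]
malloc(27): first-fit scan over [0-8 ALLOC][9-29 FREE] -> NULL

Answer: NULL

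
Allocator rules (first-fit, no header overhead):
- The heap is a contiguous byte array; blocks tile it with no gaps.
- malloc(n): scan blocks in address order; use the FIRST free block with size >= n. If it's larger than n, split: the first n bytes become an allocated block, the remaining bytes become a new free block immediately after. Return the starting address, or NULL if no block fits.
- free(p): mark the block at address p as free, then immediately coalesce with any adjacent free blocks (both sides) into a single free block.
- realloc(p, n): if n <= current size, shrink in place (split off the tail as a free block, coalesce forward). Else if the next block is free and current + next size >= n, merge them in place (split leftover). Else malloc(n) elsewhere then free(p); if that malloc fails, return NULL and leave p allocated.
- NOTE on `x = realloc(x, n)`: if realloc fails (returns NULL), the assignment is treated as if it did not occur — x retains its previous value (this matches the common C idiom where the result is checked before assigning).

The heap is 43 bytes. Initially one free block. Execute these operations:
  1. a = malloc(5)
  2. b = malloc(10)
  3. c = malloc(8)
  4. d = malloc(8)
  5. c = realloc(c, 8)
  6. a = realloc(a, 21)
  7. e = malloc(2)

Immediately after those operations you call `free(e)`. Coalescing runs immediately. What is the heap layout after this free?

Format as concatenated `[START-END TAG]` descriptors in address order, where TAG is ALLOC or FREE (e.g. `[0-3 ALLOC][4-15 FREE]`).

Op 1: a = malloc(5) -> a = 0; heap: [0-4 ALLOC][5-42 FREE]
Op 2: b = malloc(10) -> b = 5; heap: [0-4 ALLOC][5-14 ALLOC][15-42 FREE]
Op 3: c = malloc(8) -> c = 15; heap: [0-4 ALLOC][5-14 ALLOC][15-22 ALLOC][23-42 FREE]
Op 4: d = malloc(8) -> d = 23; heap: [0-4 ALLOC][5-14 ALLOC][15-22 ALLOC][23-30 ALLOC][31-42 FREE]
Op 5: c = realloc(c, 8) -> c = 15; heap: [0-4 ALLOC][5-14 ALLOC][15-22 ALLOC][23-30 ALLOC][31-42 FREE]
Op 6: a = realloc(a, 21) -> NULL (a unchanged); heap: [0-4 ALLOC][5-14 ALLOC][15-22 ALLOC][23-30 ALLOC][31-42 FREE]
Op 7: e = malloc(2) -> e = 31; heap: [0-4 ALLOC][5-14 ALLOC][15-22 ALLOC][23-30 ALLOC][31-32 ALLOC][33-42 FREE]
free(e): e = 31 -> block [31-32 ALLOC]; mark free, coalesce with adjacent free neighbors -> [0-4 ALLOC][5-14 ALLOC][15-22 ALLOC][23-30 ALLOC][31-42 FREE]

Answer: [0-4 ALLOC][5-14 ALLOC][15-22 ALLOC][23-30 ALLOC][31-42 FREE]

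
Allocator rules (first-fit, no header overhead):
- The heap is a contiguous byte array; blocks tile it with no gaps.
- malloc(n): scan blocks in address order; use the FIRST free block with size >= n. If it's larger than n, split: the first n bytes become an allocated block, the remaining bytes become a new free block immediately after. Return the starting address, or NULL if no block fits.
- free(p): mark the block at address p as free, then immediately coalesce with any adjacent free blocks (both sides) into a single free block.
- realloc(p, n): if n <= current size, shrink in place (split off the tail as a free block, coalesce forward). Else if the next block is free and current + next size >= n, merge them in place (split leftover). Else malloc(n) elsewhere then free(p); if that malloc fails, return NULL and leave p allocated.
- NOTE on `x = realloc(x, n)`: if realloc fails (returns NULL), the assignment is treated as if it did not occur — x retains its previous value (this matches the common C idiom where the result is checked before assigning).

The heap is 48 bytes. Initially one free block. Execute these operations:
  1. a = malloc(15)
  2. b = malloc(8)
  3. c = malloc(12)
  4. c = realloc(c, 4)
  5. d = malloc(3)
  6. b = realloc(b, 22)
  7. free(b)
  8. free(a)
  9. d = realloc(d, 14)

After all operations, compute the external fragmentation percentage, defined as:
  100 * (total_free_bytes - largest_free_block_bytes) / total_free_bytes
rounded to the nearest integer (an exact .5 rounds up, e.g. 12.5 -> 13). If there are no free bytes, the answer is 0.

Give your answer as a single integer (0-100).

Op 1: a = malloc(15) -> a = 0; heap: [0-14 ALLOC][15-47 FREE]
Op 2: b = malloc(8) -> b = 15; heap: [0-14 ALLOC][15-22 ALLOC][23-47 FREE]
Op 3: c = malloc(12) -> c = 23; heap: [0-14 ALLOC][15-22 ALLOC][23-34 ALLOC][35-47 FREE]
Op 4: c = realloc(c, 4) -> c = 23; heap: [0-14 ALLOC][15-22 ALLOC][23-26 ALLOC][27-47 FREE]
Op 5: d = malloc(3) -> d = 27; heap: [0-14 ALLOC][15-22 ALLOC][23-26 ALLOC][27-29 ALLOC][30-47 FREE]
Op 6: b = realloc(b, 22) -> NULL (b unchanged); heap: [0-14 ALLOC][15-22 ALLOC][23-26 ALLOC][27-29 ALLOC][30-47 FREE]
Op 7: free(b) -> (freed b); heap: [0-14 ALLOC][15-22 FREE][23-26 ALLOC][27-29 ALLOC][30-47 FREE]
Op 8: free(a) -> (freed a); heap: [0-22 FREE][23-26 ALLOC][27-29 ALLOC][30-47 FREE]
Op 9: d = realloc(d, 14) -> d = 27; heap: [0-22 FREE][23-26 ALLOC][27-40 ALLOC][41-47 FREE]
Free blocks: [23 7] total_free=30 largest=23 -> 100*(30-23)/30 = 700/30 ≈ 23.333 -> rounds to 23

Answer: 23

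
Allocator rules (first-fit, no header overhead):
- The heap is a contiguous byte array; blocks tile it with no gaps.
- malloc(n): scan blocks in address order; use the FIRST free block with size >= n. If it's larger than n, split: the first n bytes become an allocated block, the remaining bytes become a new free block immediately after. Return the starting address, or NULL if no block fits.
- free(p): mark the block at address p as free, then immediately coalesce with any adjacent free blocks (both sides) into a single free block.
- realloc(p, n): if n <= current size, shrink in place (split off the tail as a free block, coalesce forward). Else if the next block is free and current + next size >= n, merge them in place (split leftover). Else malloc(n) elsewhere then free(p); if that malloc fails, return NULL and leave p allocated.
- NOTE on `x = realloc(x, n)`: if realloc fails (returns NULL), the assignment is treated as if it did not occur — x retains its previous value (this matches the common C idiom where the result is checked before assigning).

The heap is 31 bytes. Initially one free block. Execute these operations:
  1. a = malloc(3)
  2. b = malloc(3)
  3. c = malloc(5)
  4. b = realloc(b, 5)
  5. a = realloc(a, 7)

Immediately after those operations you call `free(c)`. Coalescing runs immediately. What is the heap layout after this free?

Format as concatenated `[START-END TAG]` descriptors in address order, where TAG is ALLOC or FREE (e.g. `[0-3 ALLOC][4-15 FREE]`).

Answer: [0-10 FREE][11-15 ALLOC][16-22 ALLOC][23-30 FREE]

Derivation:
Op 1: a = malloc(3) -> a = 0; heap: [0-2 ALLOC][3-30 FREE]
Op 2: b = malloc(3) -> b = 3; heap: [0-2 ALLOC][3-5 ALLOC][6-30 FREE]
Op 3: c = malloc(5) -> c = 6; heap: [0-2 ALLOC][3-5 ALLOC][6-10 ALLOC][11-30 FREE]
Op 4: b = realloc(b, 5) -> b = 11; heap: [0-2 ALLOC][3-5 FREE][6-10 ALLOC][11-15 ALLOC][16-30 FREE]
Op 5: a = realloc(a, 7) -> a = 16; heap: [0-5 FREE][6-10 ALLOC][11-15 ALLOC][16-22 ALLOC][23-30 FREE]
free(c): c = 6 -> block [6-10 ALLOC]; mark free, coalesce with adjacent free neighbors -> [0-10 FREE][11-15 ALLOC][16-22 ALLOC][23-30 FREE]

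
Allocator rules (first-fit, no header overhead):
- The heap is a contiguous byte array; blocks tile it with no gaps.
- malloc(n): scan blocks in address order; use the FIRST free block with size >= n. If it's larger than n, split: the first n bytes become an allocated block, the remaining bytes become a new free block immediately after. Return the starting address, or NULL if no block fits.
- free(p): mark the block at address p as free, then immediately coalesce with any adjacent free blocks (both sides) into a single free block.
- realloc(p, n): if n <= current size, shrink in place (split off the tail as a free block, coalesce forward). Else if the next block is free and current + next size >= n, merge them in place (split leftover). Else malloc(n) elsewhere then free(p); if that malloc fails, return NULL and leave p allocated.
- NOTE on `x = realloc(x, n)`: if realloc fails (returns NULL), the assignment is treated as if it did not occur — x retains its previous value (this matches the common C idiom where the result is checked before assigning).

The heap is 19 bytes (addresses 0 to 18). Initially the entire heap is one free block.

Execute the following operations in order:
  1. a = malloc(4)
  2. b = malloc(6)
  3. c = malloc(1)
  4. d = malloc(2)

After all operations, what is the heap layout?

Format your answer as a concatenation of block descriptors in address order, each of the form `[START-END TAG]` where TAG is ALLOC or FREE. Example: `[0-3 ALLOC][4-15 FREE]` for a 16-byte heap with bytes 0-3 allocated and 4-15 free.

Answer: [0-3 ALLOC][4-9 ALLOC][10-10 ALLOC][11-12 ALLOC][13-18 FREE]

Derivation:
Op 1: a = malloc(4) -> a = 0; heap: [0-3 ALLOC][4-18 FREE]
Op 2: b = malloc(6) -> b = 4; heap: [0-3 ALLOC][4-9 ALLOC][10-18 FREE]
Op 3: c = malloc(1) -> c = 10; heap: [0-3 ALLOC][4-9 ALLOC][10-10 ALLOC][11-18 FREE]
Op 4: d = malloc(2) -> d = 11; heap: [0-3 ALLOC][4-9 ALLOC][10-10 ALLOC][11-12 ALLOC][13-18 FREE]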